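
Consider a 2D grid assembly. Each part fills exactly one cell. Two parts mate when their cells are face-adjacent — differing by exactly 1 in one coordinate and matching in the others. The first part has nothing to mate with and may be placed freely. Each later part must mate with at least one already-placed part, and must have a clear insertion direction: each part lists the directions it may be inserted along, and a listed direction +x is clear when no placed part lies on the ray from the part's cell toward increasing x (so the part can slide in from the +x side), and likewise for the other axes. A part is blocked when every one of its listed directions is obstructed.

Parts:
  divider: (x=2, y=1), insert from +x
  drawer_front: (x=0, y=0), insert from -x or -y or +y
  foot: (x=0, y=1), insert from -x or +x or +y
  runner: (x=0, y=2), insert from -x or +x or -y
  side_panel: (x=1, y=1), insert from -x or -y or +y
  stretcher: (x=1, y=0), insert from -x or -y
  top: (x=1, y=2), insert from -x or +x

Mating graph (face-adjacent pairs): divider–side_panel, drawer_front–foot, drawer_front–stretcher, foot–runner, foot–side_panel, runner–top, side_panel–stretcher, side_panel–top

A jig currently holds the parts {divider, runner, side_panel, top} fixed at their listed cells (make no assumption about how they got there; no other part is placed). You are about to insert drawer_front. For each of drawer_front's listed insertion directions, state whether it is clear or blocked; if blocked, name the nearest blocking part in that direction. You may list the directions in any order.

-x: ray from drawer_front(0, 0) has no placed part ⇒ clear
-y: ray from drawer_front(0, 0) has no placed part ⇒ clear
+y: nearest on ray is runner@(0, 2) ⇒ blocked

+y: blocked by runner; -x: clear; -y: clear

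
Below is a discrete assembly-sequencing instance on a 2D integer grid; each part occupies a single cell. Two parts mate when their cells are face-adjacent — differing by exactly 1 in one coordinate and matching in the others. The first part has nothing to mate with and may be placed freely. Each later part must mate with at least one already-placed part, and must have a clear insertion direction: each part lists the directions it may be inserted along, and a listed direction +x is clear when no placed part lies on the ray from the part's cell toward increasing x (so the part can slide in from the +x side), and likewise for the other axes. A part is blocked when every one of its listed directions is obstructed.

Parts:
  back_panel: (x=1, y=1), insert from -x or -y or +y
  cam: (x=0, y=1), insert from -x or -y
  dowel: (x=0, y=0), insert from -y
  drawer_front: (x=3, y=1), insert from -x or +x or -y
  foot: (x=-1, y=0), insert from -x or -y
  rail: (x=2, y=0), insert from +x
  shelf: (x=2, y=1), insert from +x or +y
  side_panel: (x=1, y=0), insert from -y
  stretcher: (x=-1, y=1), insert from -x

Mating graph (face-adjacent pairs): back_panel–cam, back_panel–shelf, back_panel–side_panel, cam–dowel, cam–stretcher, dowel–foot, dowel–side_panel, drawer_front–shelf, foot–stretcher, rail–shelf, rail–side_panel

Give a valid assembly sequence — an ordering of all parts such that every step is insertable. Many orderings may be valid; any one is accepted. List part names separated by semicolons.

1. drawer_front@(3, 1) [-x clear] — {drawer_front}
2. shelf@(2, 1) [+y clear] — {drawer_front, shelf}
3. rail@(2, 0) [+x clear] — {drawer_front, rail, shelf}
4. side_panel@(1, 0) [-y clear] — {drawer_front, rail, shelf, side_panel}
5. back_panel@(1, 1) [-x clear] — {back_panel, drawer_front, rail, shelf, side_panel}
6. cam@(0, 1) [-x clear] — {back_panel, cam, drawer_front, rail, shelf, side_panel}
7. stretcher@(-1, 1) [-x clear] — {back_panel, cam, drawer_front, rail, shelf, side_panel, stretcher}
8. foot@(-1, 0) [-x clear] — {back_panel, cam, drawer_front, foot, rail, shelf, side_panel, stretcher}
9. dowel@(0, 0) [-y clear] — {back_panel, cam, dowel, drawer_front, foot, rail, shelf, side_panel, stretcher}

drawer_front; shelf; rail; side_panel; back_panel; cam; stretcher; foot; dowel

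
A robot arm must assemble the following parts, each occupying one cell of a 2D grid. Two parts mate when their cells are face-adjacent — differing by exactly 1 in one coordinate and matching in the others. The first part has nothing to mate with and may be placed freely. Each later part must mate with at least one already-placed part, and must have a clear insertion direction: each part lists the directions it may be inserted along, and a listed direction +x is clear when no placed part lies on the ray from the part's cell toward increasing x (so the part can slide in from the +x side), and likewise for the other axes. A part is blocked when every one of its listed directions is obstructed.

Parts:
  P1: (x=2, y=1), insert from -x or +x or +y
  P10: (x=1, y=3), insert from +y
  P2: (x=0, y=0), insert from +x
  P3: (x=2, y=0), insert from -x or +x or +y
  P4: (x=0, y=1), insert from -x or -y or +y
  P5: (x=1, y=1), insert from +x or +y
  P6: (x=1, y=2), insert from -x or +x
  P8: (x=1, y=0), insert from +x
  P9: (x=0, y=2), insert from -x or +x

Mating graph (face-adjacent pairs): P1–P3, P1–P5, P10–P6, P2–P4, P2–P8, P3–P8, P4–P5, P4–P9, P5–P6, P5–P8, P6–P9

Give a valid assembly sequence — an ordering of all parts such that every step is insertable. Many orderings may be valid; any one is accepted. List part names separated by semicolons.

1. P4@(0, 1) [-x clear] — {P4}
2. P9@(0, 2) [-x clear] — {P4, P9}
3. P6@(1, 2) [+x clear] — {P4, P6, P9}
4. P10@(1, 3) [+y clear] — {P10, P4, P6, P9}
5. P5@(1, 1) [+x clear] — {P10, P4, P5, P6, P9}
6. P1@(2, 1) [+x clear] — {P1, P10, P4, P5, P6, P9}
7. P2@(0, 0) [+x clear] — {P1, P10, P2, P4, P5, P6, P9}
8. P8@(1, 0) [+x clear] — {P1, P10, P2, P4, P5, P6, P8, P9}
9. P3@(2, 0) [+x clear] — {P1, P10, P2, P3, P4, P5, P6, P8, P9}

P4; P9; P6; P10; P5; P1; P2; P8; P3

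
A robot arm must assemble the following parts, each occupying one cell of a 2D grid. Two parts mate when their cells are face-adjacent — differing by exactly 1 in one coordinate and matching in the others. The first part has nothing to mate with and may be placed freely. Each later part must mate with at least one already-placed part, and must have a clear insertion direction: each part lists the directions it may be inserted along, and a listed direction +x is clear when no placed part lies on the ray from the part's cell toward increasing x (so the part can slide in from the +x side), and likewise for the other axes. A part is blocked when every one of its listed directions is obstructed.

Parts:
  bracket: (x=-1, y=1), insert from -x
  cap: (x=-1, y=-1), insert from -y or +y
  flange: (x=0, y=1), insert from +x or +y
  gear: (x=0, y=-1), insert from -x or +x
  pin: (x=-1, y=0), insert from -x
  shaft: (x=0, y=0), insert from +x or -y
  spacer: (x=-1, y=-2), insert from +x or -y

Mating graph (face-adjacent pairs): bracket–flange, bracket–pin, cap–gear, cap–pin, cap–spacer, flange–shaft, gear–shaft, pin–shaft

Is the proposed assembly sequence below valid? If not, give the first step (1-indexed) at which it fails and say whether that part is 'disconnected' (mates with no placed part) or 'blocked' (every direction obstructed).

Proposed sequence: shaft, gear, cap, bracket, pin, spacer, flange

Invalid at step 4 (disconnected)

1. shaft@(0, 0) [+x clear] — {shaft}
2. gear@(0, -1) [-x clear] — {gear, shaft}
3. cap@(-1, -1) [-y clear] — {cap, gear, shaft}
4. bracket@(-1, 1) — no placed neighbour ⇒ disconnected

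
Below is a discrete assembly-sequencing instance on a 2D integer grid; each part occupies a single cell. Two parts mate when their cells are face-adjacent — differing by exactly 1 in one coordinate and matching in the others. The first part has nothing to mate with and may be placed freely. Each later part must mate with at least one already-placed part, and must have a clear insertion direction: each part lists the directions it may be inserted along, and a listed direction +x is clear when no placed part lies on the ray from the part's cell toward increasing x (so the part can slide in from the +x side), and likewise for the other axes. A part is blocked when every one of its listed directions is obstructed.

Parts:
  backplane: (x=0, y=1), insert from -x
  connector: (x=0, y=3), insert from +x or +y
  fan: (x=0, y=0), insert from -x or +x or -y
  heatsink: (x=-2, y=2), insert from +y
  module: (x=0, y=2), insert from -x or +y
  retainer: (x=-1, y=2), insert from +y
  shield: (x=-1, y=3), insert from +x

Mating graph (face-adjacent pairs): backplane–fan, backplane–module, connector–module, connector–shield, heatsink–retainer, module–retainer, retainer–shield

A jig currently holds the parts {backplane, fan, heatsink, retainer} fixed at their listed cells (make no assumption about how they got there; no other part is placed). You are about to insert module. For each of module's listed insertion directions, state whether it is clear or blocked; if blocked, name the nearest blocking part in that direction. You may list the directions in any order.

+y: clear; -x: blocked by retainer

-x: nearest on ray is retainer@(-1, 2) ⇒ blocked
+y: ray from module(0, 2) has no placed part ⇒ clear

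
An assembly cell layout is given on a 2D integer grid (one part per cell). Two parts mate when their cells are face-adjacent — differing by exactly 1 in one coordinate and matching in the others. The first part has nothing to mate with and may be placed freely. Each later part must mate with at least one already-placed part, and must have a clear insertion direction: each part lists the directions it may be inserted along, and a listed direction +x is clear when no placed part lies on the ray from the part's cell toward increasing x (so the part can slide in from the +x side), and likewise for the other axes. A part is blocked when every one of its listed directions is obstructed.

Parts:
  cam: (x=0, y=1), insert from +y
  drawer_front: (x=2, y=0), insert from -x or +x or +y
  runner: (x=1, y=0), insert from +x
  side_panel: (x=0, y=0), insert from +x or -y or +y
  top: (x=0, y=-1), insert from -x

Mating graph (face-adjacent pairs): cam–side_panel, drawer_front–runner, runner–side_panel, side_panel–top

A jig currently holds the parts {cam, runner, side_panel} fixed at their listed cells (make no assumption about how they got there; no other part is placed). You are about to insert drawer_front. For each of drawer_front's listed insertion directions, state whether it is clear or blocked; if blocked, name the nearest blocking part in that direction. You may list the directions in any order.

-x: nearest on ray is runner@(1, 0) ⇒ blocked
+x: ray from drawer_front(2, 0) has no placed part ⇒ clear
+y: ray from drawer_front(2, 0) has no placed part ⇒ clear

+x: clear; +y: clear; -x: blocked by runner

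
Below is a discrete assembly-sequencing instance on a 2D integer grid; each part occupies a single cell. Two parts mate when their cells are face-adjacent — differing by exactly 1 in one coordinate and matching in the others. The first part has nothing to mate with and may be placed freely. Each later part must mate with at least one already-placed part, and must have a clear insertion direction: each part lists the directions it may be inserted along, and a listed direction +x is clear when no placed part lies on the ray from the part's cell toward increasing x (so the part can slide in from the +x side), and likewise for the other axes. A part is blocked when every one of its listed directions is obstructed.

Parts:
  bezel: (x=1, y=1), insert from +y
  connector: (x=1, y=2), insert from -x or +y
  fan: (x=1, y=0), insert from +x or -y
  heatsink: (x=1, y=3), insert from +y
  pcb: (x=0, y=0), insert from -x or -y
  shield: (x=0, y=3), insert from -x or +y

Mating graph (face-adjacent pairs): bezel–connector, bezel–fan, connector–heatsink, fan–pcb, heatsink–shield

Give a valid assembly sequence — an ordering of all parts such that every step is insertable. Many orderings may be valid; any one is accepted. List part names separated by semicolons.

1. pcb@(0, 0) [-x clear] — {pcb}
2. fan@(1, 0) [+x clear] — {fan, pcb}
3. bezel@(1, 1) [+y clear] — {bezel, fan, pcb}
4. connector@(1, 2) [-x clear] — {bezel, connector, fan, pcb}
5. heatsink@(1, 3) [+y clear] — {bezel, connector, fan, heatsink, pcb}
6. shield@(0, 3) [-x clear] — {bezel, connector, fan, heatsink, pcb, shield}

pcb; fan; bezel; connector; heatsink; shield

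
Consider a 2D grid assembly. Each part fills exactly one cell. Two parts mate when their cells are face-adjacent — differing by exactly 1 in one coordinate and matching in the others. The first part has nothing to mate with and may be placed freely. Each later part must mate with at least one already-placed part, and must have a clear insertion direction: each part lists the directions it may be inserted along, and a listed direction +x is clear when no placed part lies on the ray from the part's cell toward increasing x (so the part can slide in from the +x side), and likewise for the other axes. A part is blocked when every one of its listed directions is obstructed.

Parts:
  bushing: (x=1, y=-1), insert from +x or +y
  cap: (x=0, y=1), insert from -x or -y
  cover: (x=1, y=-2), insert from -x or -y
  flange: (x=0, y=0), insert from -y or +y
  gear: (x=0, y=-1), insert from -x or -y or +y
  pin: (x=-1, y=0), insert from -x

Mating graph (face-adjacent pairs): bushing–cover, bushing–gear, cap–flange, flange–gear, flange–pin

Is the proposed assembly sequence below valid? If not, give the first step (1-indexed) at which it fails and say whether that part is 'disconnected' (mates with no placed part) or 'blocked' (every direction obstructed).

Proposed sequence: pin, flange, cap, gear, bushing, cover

Valid

1. pin@(-1, 0) [-x clear] — {pin}
2. flange@(0, 0) [-y clear] — {flange, pin}
3. cap@(0, 1) [-x clear] — {cap, flange, pin}
4. gear@(0, -1) [-x clear] — {cap, flange, gear, pin}
5. bushing@(1, -1) [+x clear] — {bushing, cap, flange, gear, pin}
6. cover@(1, -2) [-x clear] — {bushing, cap, cover, flange, gear, pin}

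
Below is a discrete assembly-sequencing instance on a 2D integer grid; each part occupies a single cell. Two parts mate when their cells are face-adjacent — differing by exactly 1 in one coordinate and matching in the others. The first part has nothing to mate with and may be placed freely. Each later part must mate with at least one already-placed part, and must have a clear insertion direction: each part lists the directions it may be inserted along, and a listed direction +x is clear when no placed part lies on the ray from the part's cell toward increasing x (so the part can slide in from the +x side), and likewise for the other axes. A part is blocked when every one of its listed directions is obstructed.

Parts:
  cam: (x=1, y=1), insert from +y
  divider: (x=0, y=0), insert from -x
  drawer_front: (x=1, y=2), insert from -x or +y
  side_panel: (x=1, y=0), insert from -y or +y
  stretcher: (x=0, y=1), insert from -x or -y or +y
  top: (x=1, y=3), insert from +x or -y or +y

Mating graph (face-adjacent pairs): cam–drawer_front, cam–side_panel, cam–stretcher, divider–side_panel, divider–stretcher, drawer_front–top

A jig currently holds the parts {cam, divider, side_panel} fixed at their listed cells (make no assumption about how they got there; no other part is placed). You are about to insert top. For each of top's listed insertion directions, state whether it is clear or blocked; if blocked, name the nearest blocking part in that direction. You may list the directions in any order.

+x: ray from top(1, 3) has no placed part ⇒ clear
-y: nearest on ray is cam@(1, 1) ⇒ blocked
+y: ray from top(1, 3) has no placed part ⇒ clear

+x: clear; +y: clear; -y: blocked by cam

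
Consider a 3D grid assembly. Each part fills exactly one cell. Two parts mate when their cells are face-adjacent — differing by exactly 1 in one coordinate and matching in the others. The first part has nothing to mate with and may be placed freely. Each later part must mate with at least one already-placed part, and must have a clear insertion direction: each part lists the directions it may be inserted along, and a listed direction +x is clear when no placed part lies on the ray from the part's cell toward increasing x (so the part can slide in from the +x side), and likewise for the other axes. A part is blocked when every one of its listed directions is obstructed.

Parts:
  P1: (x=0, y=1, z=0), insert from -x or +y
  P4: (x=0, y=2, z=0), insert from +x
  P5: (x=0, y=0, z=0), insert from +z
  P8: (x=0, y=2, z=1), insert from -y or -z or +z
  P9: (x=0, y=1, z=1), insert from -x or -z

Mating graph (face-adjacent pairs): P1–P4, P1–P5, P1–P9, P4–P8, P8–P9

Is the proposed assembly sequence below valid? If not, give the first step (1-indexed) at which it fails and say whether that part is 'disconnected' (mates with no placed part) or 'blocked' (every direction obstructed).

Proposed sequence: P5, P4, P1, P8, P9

Invalid at step 2 (disconnected)

1. P5@(0, 0, 0) [+z clear] — {P5}
2. P4@(0, 2, 0) — no placed neighbour ⇒ disconnected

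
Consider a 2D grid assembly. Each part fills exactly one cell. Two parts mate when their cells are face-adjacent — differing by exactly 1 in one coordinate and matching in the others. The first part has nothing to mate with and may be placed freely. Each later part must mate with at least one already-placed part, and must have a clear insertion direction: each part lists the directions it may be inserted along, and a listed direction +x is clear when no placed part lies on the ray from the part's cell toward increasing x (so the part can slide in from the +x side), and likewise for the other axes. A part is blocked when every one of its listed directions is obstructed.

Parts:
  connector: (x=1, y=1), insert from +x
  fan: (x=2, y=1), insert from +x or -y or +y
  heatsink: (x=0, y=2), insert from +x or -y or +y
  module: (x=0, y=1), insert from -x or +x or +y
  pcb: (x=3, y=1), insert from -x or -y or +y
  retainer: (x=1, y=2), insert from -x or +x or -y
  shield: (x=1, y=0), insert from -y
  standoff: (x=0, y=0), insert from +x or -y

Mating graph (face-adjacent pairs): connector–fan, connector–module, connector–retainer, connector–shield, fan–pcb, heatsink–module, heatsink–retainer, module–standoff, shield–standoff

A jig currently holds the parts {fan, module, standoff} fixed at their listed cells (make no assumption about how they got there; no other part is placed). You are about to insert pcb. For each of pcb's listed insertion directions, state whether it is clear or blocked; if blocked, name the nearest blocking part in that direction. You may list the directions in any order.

-x: nearest on ray is fan@(2, 1) ⇒ blocked
-y: ray from pcb(3, 1) has no placed part ⇒ clear
+y: ray from pcb(3, 1) has no placed part ⇒ clear

+y: clear; -x: blocked by fan; -y: clear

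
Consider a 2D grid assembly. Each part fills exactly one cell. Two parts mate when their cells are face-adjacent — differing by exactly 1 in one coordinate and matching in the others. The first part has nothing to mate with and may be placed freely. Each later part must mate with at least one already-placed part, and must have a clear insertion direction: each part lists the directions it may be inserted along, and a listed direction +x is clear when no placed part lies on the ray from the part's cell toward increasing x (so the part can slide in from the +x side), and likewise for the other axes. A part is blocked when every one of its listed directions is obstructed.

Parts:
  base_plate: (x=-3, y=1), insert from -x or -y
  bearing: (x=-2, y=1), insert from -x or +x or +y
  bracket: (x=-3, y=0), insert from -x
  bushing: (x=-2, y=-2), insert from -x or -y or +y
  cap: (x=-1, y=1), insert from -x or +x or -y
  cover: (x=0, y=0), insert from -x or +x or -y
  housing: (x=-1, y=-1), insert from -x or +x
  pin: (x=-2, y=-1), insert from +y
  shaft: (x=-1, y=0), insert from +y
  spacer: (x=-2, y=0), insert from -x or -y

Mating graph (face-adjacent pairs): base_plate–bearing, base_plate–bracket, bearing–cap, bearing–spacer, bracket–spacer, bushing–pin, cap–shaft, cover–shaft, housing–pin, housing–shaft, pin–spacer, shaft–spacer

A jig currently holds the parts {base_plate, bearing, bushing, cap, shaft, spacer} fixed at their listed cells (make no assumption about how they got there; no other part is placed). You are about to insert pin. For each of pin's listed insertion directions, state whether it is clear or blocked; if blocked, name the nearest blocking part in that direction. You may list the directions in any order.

+y: nearest on ray is spacer@(-2, 0) ⇒ blocked

+y: blocked by spacer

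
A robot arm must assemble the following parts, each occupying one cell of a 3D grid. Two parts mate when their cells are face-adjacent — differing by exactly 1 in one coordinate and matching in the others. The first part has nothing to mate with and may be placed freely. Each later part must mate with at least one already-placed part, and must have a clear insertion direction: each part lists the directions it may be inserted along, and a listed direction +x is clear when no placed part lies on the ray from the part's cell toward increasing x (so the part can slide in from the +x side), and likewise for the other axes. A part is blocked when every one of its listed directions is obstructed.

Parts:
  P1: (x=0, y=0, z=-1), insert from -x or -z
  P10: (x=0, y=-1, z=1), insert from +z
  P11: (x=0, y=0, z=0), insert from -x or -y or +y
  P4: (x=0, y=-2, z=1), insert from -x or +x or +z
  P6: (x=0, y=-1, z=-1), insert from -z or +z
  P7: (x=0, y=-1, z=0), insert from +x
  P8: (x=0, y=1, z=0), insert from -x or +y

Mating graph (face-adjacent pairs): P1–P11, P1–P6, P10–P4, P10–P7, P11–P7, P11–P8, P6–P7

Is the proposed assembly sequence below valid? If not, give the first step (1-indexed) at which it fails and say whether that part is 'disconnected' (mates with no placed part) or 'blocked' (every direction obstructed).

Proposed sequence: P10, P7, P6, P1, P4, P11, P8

1. P10@(0, -1, 1) [+z clear] — {P10}
2. P7@(0, -1, 0) [+x clear] — {P10, P7}
3. P6@(0, -1, -1) [-z clear] — {P10, P6, P7}
4. P1@(0, 0, -1) [-x clear] — {P1, P10, P6, P7}
5. P4@(0, -2, 1) [-x clear] — {P1, P10, P4, P6, P7}
6. P11@(0, 0, 0) [-x clear] — {P1, P10, P11, P4, P6, P7}
7. P8@(0, 1, 0) [-x clear] — {P1, P10, P11, P4, P6, P7, P8}

Valid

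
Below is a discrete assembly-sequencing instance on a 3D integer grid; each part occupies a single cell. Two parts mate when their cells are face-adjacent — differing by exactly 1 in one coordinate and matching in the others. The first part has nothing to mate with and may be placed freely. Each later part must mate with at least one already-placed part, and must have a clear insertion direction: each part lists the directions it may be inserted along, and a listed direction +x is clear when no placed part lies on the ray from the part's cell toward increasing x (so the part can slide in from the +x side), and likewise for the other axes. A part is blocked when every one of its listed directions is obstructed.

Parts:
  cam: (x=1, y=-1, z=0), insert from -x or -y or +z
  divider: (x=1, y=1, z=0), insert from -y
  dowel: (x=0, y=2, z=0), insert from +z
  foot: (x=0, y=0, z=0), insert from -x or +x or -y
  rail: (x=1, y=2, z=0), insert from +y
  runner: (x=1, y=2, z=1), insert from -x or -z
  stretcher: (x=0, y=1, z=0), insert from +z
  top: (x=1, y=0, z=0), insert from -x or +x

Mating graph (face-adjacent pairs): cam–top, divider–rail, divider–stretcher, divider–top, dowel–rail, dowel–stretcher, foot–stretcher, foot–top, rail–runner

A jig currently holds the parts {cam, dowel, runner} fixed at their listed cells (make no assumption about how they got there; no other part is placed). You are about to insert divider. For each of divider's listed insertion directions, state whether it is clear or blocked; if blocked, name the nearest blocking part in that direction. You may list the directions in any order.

-y: nearest on ray is cam@(1, -1, 0) ⇒ blocked

-y: blocked by cam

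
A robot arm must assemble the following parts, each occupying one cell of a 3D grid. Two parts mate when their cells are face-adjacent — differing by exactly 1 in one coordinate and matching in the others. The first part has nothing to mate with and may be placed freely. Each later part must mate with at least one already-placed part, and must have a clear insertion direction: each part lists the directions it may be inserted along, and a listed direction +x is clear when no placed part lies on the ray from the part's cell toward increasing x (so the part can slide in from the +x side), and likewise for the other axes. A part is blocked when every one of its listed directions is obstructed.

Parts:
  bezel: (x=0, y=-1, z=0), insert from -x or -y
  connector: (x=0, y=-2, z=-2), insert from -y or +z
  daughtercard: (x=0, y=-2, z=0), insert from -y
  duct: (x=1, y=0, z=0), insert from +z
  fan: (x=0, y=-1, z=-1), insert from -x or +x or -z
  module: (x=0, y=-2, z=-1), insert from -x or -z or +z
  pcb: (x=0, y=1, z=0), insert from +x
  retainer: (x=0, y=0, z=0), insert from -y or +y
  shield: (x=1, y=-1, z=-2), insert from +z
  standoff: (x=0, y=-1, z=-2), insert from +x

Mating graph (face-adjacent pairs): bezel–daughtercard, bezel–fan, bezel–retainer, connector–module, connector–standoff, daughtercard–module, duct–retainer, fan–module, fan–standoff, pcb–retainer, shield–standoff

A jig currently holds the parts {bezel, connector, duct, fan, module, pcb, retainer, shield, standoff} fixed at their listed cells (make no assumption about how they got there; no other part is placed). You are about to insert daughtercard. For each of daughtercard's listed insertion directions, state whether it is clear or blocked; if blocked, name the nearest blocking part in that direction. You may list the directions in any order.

-y: clear

-y: ray from daughtercard(0, -2, 0) has no placed part ⇒ clear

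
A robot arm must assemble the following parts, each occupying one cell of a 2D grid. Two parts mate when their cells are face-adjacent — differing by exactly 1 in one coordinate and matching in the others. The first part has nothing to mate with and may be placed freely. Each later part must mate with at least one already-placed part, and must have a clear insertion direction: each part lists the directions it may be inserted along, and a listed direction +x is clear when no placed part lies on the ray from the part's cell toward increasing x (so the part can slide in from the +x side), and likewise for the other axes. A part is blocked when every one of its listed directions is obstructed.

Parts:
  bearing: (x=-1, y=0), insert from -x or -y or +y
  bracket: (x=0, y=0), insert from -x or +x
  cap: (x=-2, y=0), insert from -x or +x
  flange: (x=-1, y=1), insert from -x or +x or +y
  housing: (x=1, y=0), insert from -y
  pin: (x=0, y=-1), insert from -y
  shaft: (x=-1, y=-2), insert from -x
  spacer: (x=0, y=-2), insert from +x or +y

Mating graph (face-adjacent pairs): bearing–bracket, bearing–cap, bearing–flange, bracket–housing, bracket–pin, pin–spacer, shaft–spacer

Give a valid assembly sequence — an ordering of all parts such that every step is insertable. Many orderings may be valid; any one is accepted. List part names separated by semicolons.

1. flange@(-1, 1) [-x clear] — {flange}
2. bearing@(-1, 0) [-x clear] — {bearing, flange}
3. bracket@(0, 0) [+x clear] — {bearing, bracket, flange}
4. pin@(0, -1) [-y clear] — {bearing, bracket, flange, pin}
5. housing@(1, 0) [-y clear] — {bearing, bracket, flange, housing, pin}
6. cap@(-2, 0) [-x clear] — {bearing, bracket, cap, flange, housing, pin}
7. spacer@(0, -2) [+x clear] — {bearing, bracket, cap, flange, housing, pin, spacer}
8. shaft@(-1, -2) [-x clear] — {bearing, bracket, cap, flange, housing, pin, shaft, spacer}

flange; bearing; bracket; pin; housing; cap; spacer; shaft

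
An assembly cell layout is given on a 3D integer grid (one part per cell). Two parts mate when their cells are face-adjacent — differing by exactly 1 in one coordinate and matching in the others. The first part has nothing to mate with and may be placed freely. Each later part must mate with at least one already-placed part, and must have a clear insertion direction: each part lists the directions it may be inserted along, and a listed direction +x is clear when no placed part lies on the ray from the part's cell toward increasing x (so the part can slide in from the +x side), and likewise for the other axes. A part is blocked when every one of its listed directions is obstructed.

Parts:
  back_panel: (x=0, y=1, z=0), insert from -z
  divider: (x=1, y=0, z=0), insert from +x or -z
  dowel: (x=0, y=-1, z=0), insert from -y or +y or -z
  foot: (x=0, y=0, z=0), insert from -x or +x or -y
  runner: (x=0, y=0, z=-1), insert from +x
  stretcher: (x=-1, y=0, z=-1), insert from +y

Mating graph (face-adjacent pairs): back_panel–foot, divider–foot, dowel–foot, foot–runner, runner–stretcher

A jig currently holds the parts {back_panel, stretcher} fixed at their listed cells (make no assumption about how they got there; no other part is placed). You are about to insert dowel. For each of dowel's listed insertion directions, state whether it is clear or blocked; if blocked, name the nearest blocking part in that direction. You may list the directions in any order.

+y: blocked by back_panel; -y: clear; -z: clear

-y: ray from dowel(0, -1, 0) has no placed part ⇒ clear
+y: nearest on ray is back_panel@(0, 1, 0) ⇒ blocked
-z: ray from dowel(0, -1, 0) has no placed part ⇒ clear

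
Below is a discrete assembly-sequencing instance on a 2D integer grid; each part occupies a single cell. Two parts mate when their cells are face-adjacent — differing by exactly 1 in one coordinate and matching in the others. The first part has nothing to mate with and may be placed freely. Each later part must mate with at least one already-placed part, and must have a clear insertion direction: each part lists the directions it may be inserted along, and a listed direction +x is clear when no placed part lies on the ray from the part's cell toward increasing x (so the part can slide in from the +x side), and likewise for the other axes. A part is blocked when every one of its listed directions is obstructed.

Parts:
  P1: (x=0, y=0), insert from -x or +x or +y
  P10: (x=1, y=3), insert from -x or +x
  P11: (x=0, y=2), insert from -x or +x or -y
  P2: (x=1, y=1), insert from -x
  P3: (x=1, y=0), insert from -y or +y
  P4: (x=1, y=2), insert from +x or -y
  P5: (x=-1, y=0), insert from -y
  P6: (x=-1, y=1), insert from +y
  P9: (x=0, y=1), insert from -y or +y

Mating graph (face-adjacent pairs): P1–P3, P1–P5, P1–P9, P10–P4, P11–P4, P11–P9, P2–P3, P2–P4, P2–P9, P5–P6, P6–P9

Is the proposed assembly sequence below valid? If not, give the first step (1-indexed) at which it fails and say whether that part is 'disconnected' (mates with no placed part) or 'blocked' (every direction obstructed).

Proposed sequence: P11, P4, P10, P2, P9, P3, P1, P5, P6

Valid

1. P11@(0, 2) [-x clear] — {P11}
2. P4@(1, 2) [+x clear] — {P11, P4}
3. P10@(1, 3) [-x clear] — {P10, P11, P4}
4. P2@(1, 1) [-x clear] — {P10, P11, P2, P4}
5. P9@(0, 1) [-y clear] — {P10, P11, P2, P4, P9}
6. P3@(1, 0) [-y clear] — {P10, P11, P2, P3, P4, P9}
7. P1@(0, 0) [-x clear] — {P1, P10, P11, P2, P3, P4, P9}
8. P5@(-1, 0) [-y clear] — {P1, P10, P11, P2, P3, P4, P5, P9}
9. P6@(-1, 1) [+y clear] — {P1, P10, P11, P2, P3, P4, P5, P6, P9}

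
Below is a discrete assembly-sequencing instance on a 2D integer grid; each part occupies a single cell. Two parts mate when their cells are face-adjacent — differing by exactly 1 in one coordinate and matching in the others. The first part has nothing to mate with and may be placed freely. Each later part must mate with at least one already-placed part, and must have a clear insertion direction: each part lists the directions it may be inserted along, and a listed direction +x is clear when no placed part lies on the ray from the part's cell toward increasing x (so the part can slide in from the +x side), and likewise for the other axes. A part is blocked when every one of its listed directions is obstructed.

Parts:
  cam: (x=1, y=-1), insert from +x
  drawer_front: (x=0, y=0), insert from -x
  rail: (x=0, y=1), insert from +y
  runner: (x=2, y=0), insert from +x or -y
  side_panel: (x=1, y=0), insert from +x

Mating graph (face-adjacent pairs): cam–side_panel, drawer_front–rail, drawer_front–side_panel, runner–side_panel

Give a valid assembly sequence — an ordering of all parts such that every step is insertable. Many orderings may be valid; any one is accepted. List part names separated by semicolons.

drawer_front; rail; side_panel; runner; cam

1. drawer_front@(0, 0) [-x clear] — {drawer_front}
2. rail@(0, 1) [+y clear] — {drawer_front, rail}
3. side_panel@(1, 0) [+x clear] — {drawer_front, rail, side_panel}
4. runner@(2, 0) [+x clear] — {drawer_front, rail, runner, side_panel}
5. cam@(1, -1) [+x clear] — {cam, drawer_front, rail, runner, side_panel}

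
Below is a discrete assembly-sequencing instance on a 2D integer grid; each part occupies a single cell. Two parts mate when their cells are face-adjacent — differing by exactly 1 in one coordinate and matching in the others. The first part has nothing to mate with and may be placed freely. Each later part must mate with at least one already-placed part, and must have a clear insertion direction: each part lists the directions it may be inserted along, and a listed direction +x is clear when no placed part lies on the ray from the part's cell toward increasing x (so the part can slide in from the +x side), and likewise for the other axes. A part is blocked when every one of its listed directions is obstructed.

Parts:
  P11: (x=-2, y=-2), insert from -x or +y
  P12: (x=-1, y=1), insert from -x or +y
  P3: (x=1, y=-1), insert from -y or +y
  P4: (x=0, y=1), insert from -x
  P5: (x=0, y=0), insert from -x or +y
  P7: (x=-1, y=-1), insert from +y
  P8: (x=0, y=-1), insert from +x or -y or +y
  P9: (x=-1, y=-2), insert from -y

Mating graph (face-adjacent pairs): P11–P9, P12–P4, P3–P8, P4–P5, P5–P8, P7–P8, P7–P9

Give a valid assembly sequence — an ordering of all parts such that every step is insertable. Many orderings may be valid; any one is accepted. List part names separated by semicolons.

1. P3@(1, -1) [-y clear] — {P3}
2. P8@(0, -1) [-y clear] — {P3, P8}
3. P5@(0, 0) [-x clear] — {P3, P5, P8}
4. P4@(0, 1) [-x clear] — {P3, P4, P5, P8}
5. P7@(-1, -1) [+y clear] — {P3, P4, P5, P7, P8}
6. P12@(-1, 1) [-x clear] — {P12, P3, P4, P5, P7, P8}
7. P9@(-1, -2) [-y clear] — {P12, P3, P4, P5, P7, P8, P9}
8. P11@(-2, -2) [-x clear] — {P11, P12, P3, P4, P5, P7, P8, P9}

P3; P8; P5; P4; P7; P12; P9; P11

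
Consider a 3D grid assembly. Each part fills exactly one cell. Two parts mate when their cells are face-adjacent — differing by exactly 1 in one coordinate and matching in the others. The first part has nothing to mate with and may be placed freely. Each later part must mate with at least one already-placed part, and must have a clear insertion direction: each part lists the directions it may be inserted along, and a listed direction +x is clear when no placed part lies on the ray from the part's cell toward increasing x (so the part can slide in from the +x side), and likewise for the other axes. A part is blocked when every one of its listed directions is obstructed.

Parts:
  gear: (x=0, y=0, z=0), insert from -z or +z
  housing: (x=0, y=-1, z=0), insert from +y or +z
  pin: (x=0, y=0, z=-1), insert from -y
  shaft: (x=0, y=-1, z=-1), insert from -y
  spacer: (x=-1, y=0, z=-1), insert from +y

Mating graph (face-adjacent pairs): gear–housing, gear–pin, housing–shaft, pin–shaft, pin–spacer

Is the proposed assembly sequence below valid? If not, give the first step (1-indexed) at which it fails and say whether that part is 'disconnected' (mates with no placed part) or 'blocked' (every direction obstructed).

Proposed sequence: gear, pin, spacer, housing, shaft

1. gear@(0, 0, 0) [-z clear] — {gear}
2. pin@(0, 0, -1) [-y clear] — {gear, pin}
3. spacer@(-1, 0, -1) [+y clear] — {gear, pin, spacer}
4. housing@(0, -1, 0) [+z clear] — {gear, housing, pin, spacer}
5. shaft@(0, -1, -1) [-y clear] — {gear, housing, pin, shaft, spacer}

Valid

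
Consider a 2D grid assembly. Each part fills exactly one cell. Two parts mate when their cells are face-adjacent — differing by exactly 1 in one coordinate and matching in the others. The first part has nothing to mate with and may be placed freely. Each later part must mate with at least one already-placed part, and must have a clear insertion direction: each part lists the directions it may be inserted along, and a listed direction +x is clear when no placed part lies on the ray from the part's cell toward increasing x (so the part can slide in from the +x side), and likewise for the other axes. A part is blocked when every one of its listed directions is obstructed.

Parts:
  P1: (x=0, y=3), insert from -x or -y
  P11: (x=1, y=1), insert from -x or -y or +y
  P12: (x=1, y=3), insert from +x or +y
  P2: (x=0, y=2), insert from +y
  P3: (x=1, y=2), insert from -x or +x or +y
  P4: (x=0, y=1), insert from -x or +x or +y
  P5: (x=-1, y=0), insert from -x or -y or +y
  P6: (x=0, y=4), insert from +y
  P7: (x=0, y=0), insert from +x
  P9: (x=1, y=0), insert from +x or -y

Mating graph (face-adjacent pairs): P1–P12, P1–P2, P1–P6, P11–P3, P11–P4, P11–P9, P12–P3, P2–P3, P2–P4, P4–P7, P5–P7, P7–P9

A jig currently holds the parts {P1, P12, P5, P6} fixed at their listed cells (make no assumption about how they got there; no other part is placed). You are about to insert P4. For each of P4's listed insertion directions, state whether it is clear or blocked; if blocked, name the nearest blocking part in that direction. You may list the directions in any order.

+x: clear; +y: blocked by P1; -x: clear

-x: ray from P4(0, 1) has no placed part ⇒ clear
+x: ray from P4(0, 1) has no placed part ⇒ clear
+y: nearest on ray is P1@(0, 3) ⇒ blocked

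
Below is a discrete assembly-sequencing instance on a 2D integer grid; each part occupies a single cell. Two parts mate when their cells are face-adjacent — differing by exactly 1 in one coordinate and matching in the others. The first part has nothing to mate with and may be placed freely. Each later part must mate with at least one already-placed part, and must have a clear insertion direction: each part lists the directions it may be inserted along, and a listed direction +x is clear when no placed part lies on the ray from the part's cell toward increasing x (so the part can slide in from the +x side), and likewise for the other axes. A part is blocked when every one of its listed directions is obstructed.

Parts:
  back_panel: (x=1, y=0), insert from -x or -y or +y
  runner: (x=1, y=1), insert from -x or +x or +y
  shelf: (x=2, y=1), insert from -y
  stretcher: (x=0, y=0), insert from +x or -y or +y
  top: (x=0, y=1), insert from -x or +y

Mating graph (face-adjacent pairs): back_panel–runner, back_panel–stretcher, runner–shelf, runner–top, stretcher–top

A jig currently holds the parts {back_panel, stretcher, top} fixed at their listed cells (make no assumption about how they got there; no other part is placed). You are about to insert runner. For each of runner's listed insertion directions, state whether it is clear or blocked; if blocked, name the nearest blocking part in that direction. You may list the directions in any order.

+x: clear; +y: clear; -x: blocked by top

-x: nearest on ray is top@(0, 1) ⇒ blocked
+x: ray from runner(1, 1) has no placed part ⇒ clear
+y: ray from runner(1, 1) has no placed part ⇒ clear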